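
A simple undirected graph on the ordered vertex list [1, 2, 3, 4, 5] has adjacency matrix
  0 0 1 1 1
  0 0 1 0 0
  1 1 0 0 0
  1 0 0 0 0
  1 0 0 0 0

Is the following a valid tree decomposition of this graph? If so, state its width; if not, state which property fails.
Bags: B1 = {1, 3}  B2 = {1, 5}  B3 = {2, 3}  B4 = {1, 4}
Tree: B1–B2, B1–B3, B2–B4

Yes; width 1.

Checking the three conditions: (i) the bags cover all of {1, 2, 3, 4, 5}; (ii) for each edge, some bag contains both endpoints; (iii) the bags containing any fixed vertex form a subtree. All hold, so the decomposition is valid with width 2 − 1 = 1.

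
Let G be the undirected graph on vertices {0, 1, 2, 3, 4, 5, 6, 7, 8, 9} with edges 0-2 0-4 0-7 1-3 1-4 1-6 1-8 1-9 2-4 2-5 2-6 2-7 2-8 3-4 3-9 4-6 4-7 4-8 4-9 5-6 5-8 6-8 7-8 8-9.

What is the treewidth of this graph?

3

A width-3 tree decomposition is:
Bags: B1 = {1, 4, 6, 8}  B2 = {2, 4, 6, 8}  B3 = {2, 4, 7, 8}  B4 = {2, 5, 6, 8}  B5 = {0, 2, 4, 7}  B6 = {1, 4, 8, 9}  B7 = {1, 3, 4, 9}
Tree: B1–B2, B2–B3, B2–B4, B3–B5, B1–B6, B6–B7
Each bag holds 4 vertices, so the decomposition has width 3, which upper-bounds the treewidth. For the lower bound, the 4 vertices {0, 2, 4, 7} are pairwise adjacent, and any tree decomposition puts a clique entirely inside one bag — forcing width ≥ 3. The upper and lower bounds meet at 3, so that is the treewidth.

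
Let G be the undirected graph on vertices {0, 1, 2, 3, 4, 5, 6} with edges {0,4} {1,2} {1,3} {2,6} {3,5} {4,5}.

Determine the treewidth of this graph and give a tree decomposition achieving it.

Every bag has size at most 2, so the width is 2 − 1 = 1 and tw(G) ≤ 1. Since G has at least one edge (e.g. 6–2), it is not an edgeless graph, so tw(G) ≥ 1. Combining the bounds, tw(G) = 1.

Treewidth 1.
One such decomposition:
Bags: B1 = {2, 6}  B2 = {1, 2}  B3 = {1, 3}  B4 = {3, 5}  B5 = {4, 5}  B6 = {0, 4}
Tree: B1–B2, B2–B3, B3–B4, B4–B5, B5–B6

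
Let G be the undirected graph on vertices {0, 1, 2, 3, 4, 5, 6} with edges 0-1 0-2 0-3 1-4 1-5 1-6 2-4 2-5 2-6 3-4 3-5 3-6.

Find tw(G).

A width-3 tree decomposition is:
Bags: B1 = {1, 2, 3, 5}  B2 = {0, 1, 2, 3}  B3 = {1, 2, 3, 6}  B4 = {1, 2, 3, 4}
Tree: B1–B2, B2–B3, B3–B4
The largest bag has 4 vertices, giving width 3; this decomposition certifies tw(G) ≤ 3. For the lower bound: the 4 vertex sets {2,5}, {0,1}, {3}, {6} are disjoint, each induces a connected subgraph, and every pair is joined by at least one edge of G. Contracting each set to a single vertex therefore yields K_{4} as a minor, and since treewidth is minor-monotone, tw(G) ≥ tw(K_{4}) = 3. Combining the bounds, tw(G) = 3.

3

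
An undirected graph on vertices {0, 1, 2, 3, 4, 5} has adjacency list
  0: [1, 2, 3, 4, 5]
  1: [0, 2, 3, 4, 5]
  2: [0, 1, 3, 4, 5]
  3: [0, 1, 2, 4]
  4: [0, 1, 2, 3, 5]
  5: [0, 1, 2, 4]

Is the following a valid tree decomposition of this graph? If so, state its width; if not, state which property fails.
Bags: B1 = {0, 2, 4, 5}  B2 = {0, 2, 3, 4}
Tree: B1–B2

A tree decomposition must satisfy three properties: every vertex lies in some bag; for every edge, both endpoints lie together in some bag; and for every vertex, the bags containing it form a connected subtree. Here vertex 1 appears in no bag, so the decomposition is invalid.

No — vertex 1 appears in no bag.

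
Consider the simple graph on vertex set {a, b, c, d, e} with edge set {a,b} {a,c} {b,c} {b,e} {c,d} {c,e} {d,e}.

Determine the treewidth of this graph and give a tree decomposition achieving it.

Treewidth 2.
Bags: B1 = {c, d, e}  B2 = {b, c, e}  B3 = {a, b, c}
Tree: B1–B2, B2–B3

Each bag holds 3 vertices, so the decomposition has width 2, which upper-bounds the treewidth. Conversely, {c, d, e} is a clique of size 3, and the vertices of any clique must share a bag in every tree decomposition; so some bag has ≥ 3 vertices and tw(G) ≥ 2. Combining the bounds, tw(G) = 2.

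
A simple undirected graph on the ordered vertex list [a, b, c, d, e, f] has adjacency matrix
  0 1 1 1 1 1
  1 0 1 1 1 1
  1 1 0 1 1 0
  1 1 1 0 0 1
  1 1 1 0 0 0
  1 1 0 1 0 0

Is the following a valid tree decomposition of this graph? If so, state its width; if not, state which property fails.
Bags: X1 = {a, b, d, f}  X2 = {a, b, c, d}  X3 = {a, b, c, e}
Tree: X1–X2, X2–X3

Every vertex of G appears in some bag (union = {a, b, c, d, e, f}); every edge is covered by a bag; and for each vertex v the set of bags containing v is connected in the bag tree. The decomposition is therefore valid. The largest bag has 4 vertices, so the width is 3.

Yes; width 3.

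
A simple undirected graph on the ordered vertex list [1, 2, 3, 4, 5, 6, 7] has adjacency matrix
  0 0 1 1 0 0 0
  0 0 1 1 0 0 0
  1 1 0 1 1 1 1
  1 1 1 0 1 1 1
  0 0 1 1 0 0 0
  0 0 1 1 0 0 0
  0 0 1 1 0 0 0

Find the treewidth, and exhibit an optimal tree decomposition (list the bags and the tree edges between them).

Treewidth 2.
Bags: B1 = {2, 3, 4}  B2 = {3, 4, 6}  B3 = {3, 4, 7}  B4 = {3, 4, 5}  B5 = {1, 3, 4}
Tree: B1–B2, B1–B3, B3–B4, B1–B5

Each bag holds 3 vertices, so the decomposition has width 2, which upper-bounds the treewidth. On the other hand G contains the 3-clique {1, 3, 4}. A clique must lie in a single bag of any decomposition, so no decomposition can have width below 2. Combining the bounds, tw(G) = 2.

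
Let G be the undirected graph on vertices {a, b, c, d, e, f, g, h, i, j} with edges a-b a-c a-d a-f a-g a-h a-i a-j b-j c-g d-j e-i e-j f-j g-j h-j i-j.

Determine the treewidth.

A width-2 tree decomposition is:
Bags: B1 = {a, i, j}  B2 = {a, g, j}  B3 = {a, c, g}  B4 = {a, f, j}  B5 = {a, b, j}  B6 = {a, d, j}  B7 = {a, h, j}  B8 = {e, i, j}
Tree: B1–B2, B2–B3, B2–B4, B2–B5, B2–B6, B5–B7, B1–B8
Every bag has size at most 3, so the width is 3 − 1 = 2 and tw(G) ≤ 2. For the lower bound, the 3 vertices {e, i, j} are pairwise adjacent, and any tree decomposition puts a clique entirely inside one bag — forcing width ≥ 2. Combining the bounds, tw(G) = 2.

2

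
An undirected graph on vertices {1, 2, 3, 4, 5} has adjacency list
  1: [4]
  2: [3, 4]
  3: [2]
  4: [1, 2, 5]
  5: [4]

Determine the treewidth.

1

A width-1 tree decomposition is:
Bags: B1 = {2, 4}  B2 = {4, 5}  B3 = {2, 3}  B4 = {1, 4}
Tree: B1–B2, B1–B3, B2–B4
Each bag holds 2 vertices, so the decomposition has width 1, which upper-bounds the treewidth. G has an edge, so its treewidth is at least 1. Hence tw(G) = 1 exactly.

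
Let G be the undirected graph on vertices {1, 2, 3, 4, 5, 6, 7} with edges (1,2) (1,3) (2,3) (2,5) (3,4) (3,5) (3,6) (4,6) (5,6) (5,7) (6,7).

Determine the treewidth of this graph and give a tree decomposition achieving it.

The largest bag has 3 vertices, giving width 2; this decomposition certifies tw(G) ≤ 2. On the other hand G contains the 3-clique {1, 2, 3}. A clique must lie in a single bag of any decomposition, so no decomposition can have width below 2. Combining the bounds, tw(G) = 2.

Treewidth 2.
One such decomposition:
Bags: B1 = {2, 3, 5}  B2 = {3, 5, 6}  B3 = {3, 4, 6}  B4 = {1, 2, 3}  B5 = {5, 6, 7}
Tree: B1–B2, B2–B3, B1–B4, B2–B5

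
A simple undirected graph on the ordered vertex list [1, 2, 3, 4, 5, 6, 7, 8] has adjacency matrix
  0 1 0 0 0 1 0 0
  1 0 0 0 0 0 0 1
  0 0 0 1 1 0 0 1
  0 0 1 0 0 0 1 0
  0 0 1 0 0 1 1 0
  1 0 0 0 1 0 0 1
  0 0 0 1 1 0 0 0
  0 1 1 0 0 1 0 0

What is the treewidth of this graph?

2

A width-2 tree decomposition is:
Bags: B1 = {3, 4, 7}  B2 = {3, 5, 7}  B3 = {3, 5, 8}  B4 = {5, 6, 8}  B5 = {2, 6, 8}  B6 = {1, 2, 6}
Tree: B1–B2, B2–B3, B3–B4, B4–B5, B5–B6
The largest bag has 3 vertices, giving width 2; this decomposition certifies tw(G) ≤ 2. For the lower bound, G contains the cycle 4–7–5–3–4, so G is not a forest; only forests have treewidth ≤ 1, hence tw(G) ≥ 2. Hence tw(G) = 2 exactly.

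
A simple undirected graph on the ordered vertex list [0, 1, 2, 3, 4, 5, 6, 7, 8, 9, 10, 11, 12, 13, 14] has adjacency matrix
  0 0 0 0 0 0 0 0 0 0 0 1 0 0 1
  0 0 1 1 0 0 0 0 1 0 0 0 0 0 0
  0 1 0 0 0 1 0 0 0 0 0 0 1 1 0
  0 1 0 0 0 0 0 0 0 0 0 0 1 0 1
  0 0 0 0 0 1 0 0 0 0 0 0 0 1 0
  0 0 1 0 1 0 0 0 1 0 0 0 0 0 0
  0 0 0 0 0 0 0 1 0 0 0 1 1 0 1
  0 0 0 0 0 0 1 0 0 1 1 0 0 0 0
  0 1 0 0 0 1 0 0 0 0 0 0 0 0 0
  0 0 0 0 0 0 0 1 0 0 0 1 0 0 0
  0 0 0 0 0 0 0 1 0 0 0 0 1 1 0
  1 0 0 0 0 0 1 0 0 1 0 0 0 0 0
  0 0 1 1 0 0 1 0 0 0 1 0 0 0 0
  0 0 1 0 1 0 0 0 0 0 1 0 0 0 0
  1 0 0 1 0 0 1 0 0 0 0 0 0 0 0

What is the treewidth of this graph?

3

A width-3 tree decomposition is:
Bags: B1 = {4, 5, 8, 13}  B2 = {2, 5, 8, 13}  B3 = {1, 2, 8, 13}  B4 = {1, 2, 10, 13}  B5 = {1, 2, 10, 12}  B6 = {1, 3, 10, 12}  B7 = {3, 7, 10, 12}  B8 = {3, 6, 7, 12}  B9 = {3, 6, 7, 14}  B10 = {6, 7, 9, 14}  B11 = {6, 9, 11, 14}  B12 = {0, 9, 11, 14}
Tree: B1–B2, B2–B3, B3–B4, B4–B5, B5–B6, B6–B7, B7–B8, B8–B9, B9–B10, B10–B11, B11–B12
The largest bag has 4 vertices, giving width 3; this decomposition certifies tw(G) ≤ 3. For the lower bound: the 4 vertex sets {4,5,8}, {13}, {2}, {1,3,10,12} are disjoint, each induces a connected subgraph, and every pair is joined by at least one edge of G. Contracting each set to a single vertex therefore yields K_{4} as a minor, and since treewidth is minor-monotone, tw(G) ≥ tw(K_{4}) = 3. Hence tw(G) = 3 exactly.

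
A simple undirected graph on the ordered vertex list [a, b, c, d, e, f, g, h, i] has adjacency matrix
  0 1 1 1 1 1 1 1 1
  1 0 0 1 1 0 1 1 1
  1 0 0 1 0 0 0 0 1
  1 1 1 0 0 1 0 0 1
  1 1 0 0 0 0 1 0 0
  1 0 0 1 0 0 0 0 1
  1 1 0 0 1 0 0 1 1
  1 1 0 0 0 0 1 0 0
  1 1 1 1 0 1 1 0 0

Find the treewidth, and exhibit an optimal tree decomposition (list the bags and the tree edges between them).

Treewidth 3.
One optimal decomposition is:
Bags: B1 = {a, b, g, i}  B2 = {a, b, d, i}  B3 = {a, b, e, g}  B4 = {a, c, d, i}  B5 = {a, d, f, i}  B6 = {a, b, g, h}
Tree: B1–B2, B1–B3, B2–B4, B2–B5, B3–B6

Every bag has size at most 4, so the width is 4 − 1 = 3 and tw(G) ≤ 3. For the lower bound, the 4 vertices {a, c, d, i} are pairwise adjacent, and any tree decomposition puts a clique entirely inside one bag — forcing width ≥ 3. Combining the bounds, tw(G) = 3.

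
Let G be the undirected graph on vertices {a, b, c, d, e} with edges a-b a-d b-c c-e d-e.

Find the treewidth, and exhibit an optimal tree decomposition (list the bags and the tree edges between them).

The largest bag has 3 vertices, giving width 2; this decomposition certifies tw(G) ≤ 2. The edges d–a–b–c–e–d form a cycle, so G is not a tree and its treewidth is at least 2. Combining the bounds, tw(G) = 2.

Treewidth 2.
One optimal decomposition is:
Bags: B1 = {a, b, d}  B2 = {b, c, d}  B3 = {c, d, e}
Tree: B1–B2, B2–B3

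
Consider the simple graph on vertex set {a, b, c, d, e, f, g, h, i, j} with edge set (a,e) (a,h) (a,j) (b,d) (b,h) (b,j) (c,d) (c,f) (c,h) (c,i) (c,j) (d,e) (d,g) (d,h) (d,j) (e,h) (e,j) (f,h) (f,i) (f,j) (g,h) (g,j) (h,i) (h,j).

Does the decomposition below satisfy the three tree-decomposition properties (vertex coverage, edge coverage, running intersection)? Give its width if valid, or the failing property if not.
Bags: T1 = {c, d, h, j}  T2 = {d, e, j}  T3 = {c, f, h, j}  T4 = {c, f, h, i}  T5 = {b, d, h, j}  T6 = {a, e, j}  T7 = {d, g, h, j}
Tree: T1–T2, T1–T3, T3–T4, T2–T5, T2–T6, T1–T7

No — edge (h,e) lies in no bag.

A tree decomposition must satisfy three properties: every vertex lies in some bag; for every edge, both endpoints lie together in some bag; and for every vertex, the bags containing it form a connected subtree. Here edge (h,e) lies in no bag, so the decomposition is invalid.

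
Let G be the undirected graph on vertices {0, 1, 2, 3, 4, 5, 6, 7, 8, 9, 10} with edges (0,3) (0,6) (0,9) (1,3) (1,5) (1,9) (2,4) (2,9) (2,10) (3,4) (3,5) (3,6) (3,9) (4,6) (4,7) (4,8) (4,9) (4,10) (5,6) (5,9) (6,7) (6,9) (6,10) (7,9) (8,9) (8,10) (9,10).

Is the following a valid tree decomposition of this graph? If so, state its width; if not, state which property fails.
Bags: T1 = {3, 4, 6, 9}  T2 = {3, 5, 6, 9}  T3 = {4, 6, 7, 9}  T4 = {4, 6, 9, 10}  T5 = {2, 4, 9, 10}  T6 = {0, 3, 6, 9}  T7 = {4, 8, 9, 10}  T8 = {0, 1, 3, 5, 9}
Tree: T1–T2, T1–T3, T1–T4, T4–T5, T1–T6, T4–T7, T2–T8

No — bags containing vertex 0 are not connected in the tree.

A tree decomposition must satisfy three properties: every vertex lies in some bag; for every edge, both endpoints lie together in some bag; and for every vertex, the bags containing it form a connected subtree. Here bags containing vertex 0 are not connected in the tree, so the decomposition is invalid.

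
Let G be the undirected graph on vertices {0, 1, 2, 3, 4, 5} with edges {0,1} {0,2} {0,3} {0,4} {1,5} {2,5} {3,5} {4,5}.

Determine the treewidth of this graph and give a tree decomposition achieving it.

Treewidth 2.
Bags: B1 = {0, 3, 5}  B2 = {0, 1, 5}  B3 = {0, 4, 5}  B4 = {0, 2, 5}
Tree: B1–B2, B2–B3, B3–B4

The largest bag has 3 vertices, giving width 2; this decomposition certifies tw(G) ≤ 2. Since 3–5–1–0–3 is a cycle in G, G is not acyclic. Forests are exactly the graphs of treewidth ≤ 1, so tw(G) ≥ 2. Hence tw(G) = 2 exactly.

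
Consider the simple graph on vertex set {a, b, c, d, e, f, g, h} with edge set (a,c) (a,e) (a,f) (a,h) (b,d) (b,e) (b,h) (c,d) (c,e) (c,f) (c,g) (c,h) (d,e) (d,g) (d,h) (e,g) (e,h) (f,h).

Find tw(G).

A width-3 tree decomposition is:
Bags: B1 = {a, c, e, h}  B2 = {c, d, e, h}  B3 = {b, d, e, h}  B4 = {a, c, f, h}  B5 = {c, d, e, g}
Tree: B1–B2, B2–B3, B1–B4, B2–B5
Every bag has size at most 4, so the width is 4 − 1 = 3 and tw(G) ≤ 3. For the lower bound, the 4 vertices {c, d, e, g} are pairwise adjacent, and any tree decomposition puts a clique entirely inside one bag — forcing width ≥ 3. Therefore the treewidth is 3.

3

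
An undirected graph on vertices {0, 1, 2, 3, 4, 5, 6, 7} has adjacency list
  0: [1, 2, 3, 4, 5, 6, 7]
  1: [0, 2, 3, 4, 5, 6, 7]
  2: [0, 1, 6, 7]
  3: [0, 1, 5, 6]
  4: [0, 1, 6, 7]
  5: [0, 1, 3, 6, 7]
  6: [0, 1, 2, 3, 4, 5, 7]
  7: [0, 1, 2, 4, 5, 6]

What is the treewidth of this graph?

4

A width-4 tree decomposition is:
Bags: B1 = {0, 1, 2, 6, 7}  B2 = {0, 1, 5, 6, 7}  B3 = {0, 1, 4, 6, 7}  B4 = {0, 1, 3, 5, 6}
Tree: B1–B2, B2–B3, B2–B4
Each bag holds 5 vertices, so the decomposition has width 4, which upper-bounds the treewidth. For the lower bound, the 5 vertices {0, 1, 3, 5, 6} are pairwise adjacent, and any tree decomposition puts a clique entirely inside one bag — forcing width ≥ 4. The upper and lower bounds meet at 4, so that is the treewidth.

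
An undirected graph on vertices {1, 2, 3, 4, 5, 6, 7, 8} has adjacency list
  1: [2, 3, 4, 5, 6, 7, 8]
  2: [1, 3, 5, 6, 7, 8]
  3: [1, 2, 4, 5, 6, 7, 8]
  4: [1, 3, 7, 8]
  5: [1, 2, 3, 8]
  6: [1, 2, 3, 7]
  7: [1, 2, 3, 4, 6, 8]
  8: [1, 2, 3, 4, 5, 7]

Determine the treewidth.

4

A width-4 tree decomposition is:
Bags: B1 = {1, 3, 4, 7, 8}  B2 = {1, 2, 3, 7, 8}  B3 = {1, 2, 3, 5, 8}  B4 = {1, 2, 3, 6, 7}
Tree: B1–B2, B2–B3, B2–B4
The largest bag has 5 vertices, giving width 4; this decomposition certifies tw(G) ≤ 4. Conversely, {1, 2, 3, 5, 8} is a clique of size 5, and the vertices of any clique must share a bag in every tree decomposition; so some bag has ≥ 5 vertices and tw(G) ≥ 4. Combining the bounds, tw(G) = 4.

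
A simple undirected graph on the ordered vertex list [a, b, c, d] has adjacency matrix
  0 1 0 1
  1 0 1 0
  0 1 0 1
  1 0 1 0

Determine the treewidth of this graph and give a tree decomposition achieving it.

The largest bag has 3 vertices, giving width 2; this decomposition certifies tw(G) ≤ 2. For the lower bound, G contains the cycle c–b–a–d–c, so G is not a forest; only forests have treewidth ≤ 1, hence tw(G) ≥ 2. Hence tw(G) = 2 exactly.

Treewidth 2.
One such decomposition:
Bags: B1 = {a, b, c}  B2 = {a, c, d}
Tree: B1–B2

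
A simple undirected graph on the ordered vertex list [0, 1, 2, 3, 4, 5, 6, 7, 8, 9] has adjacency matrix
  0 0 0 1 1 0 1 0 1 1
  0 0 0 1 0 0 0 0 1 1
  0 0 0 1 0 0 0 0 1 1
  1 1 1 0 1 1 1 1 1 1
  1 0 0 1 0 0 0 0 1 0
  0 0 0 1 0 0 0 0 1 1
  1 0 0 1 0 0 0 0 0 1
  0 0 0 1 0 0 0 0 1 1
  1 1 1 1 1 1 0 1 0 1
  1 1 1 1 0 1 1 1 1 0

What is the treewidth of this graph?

A width-3 tree decomposition is:
Bags: B1 = {3, 7, 8, 9}  B2 = {0, 3, 8, 9}  B3 = {3, 5, 8, 9}  B4 = {2, 3, 8, 9}  B5 = {0, 3, 6, 9}  B6 = {1, 3, 8, 9}  B7 = {0, 3, 4, 8}
Tree: B1–B2, B1–B3, B2–B4, B2–B5, B1–B6, B2–B7
Each bag holds 4 vertices, so the decomposition has width 3, which upper-bounds the treewidth. Conversely, {0, 3, 8, 9} is a clique of size 4, and the vertices of any clique must share a bag in every tree decomposition; so some bag has ≥ 4 vertices and tw(G) ≥ 3. The upper and lower bounds meet at 3, so that is the treewidth.

3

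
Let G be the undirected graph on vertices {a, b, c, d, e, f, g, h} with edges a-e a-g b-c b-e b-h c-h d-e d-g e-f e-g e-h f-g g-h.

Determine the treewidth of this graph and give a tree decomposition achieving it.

Treewidth 2.
One such decomposition:
Bags: B1 = {b, e, h}  B2 = {e, g, h}  B3 = {b, c, h}  B4 = {e, f, g}  B5 = {a, e, g}  B6 = {d, e, g}
Tree: B1–B2, B1–B3, B2–B4, B2–B5, B2–B6

The largest bag has 3 vertices, giving width 2; this decomposition certifies tw(G) ≤ 2. On the other hand G contains the 3-clique {d, e, g}. A clique must lie in a single bag of any decomposition, so no decomposition can have width below 2. Hence tw(G) = 2 exactly.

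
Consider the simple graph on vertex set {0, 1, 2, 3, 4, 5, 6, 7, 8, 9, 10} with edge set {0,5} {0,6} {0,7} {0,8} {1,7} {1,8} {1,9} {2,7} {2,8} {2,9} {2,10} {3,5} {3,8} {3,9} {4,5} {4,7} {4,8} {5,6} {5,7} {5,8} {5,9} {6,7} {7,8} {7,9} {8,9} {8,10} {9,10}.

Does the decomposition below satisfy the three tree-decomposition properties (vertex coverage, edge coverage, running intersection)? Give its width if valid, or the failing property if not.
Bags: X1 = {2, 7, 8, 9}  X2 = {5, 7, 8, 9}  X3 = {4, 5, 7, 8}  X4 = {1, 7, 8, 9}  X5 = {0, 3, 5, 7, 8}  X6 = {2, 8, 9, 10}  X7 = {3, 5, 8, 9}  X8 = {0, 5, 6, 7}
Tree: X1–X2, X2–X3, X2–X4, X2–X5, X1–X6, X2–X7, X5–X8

No — bags containing vertex 3 are not connected in the tree.

A tree decomposition must satisfy three properties: every vertex lies in some bag; for every edge, both endpoints lie together in some bag; and for every vertex, the bags containing it form a connected subtree. Here bags containing vertex 3 are not connected in the tree, so the decomposition is invalid.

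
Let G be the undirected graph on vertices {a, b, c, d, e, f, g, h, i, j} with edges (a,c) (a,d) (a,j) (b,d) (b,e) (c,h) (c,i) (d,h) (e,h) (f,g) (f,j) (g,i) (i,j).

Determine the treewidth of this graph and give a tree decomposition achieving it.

Treewidth 2.
One optimal decomposition is:
Bags: B1 = {f, g, i}  B2 = {f, i, j}  B3 = {c, i, j}  B4 = {a, c, j}  B5 = {a, c, h}  B6 = {a, d, h}  B7 = {d, e, h}  B8 = {b, d, e}
Tree: B1–B2, B2–B3, B3–B4, B4–B5, B5–B6, B6–B7, B7–B8

Every bag has size at most 3, so the width is 3 − 1 = 2 and tw(G) ≤ 2. For the lower bound, G contains the cycle g–f–j–i–g, so G is not a forest; only forests have treewidth ≤ 1, hence tw(G) ≥ 2. Combining the bounds, tw(G) = 2.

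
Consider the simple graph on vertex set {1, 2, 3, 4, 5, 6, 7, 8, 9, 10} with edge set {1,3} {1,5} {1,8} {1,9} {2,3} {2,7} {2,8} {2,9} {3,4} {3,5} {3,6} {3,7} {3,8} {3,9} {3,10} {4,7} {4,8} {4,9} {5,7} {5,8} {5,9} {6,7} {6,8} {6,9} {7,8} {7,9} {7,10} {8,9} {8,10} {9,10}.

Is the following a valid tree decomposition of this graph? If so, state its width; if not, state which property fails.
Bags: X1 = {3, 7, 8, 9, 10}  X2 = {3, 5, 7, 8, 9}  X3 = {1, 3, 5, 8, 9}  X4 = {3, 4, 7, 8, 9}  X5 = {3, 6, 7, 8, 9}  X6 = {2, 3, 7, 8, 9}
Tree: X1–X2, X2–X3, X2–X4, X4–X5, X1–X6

Checking the three conditions: (i) the bags cover all of {1, 2, 3, 4, 5, 6, 7, 8, 9, 10}; (ii) for each edge, some bag contains both endpoints; (iii) the bags containing any fixed vertex form a subtree. All hold, so the decomposition is valid with width 5 − 1 = 4.

Yes; width 4.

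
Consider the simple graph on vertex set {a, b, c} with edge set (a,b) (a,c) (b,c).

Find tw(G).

2

A width-2 tree decomposition is:
Bags: B1 = {a, b, c}
Tree: (single bag)
A single bag containing all 3 vertices is trivially a valid decomposition of width 2. For the lower bound, the 3 vertices {a, b, c} are pairwise adjacent, and any tree decomposition puts a clique entirely inside one bag — forcing width ≥ 2. Hence tw(G) = 2 exactly.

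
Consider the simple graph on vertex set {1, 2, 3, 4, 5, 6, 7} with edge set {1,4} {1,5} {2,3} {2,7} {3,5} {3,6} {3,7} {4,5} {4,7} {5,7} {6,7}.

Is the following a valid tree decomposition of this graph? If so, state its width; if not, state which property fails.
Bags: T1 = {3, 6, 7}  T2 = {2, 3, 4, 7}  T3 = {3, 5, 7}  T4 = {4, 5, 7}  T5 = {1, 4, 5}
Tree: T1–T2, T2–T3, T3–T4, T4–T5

No — bags containing vertex 4 are not connected in the tree.

A tree decomposition must satisfy three properties: every vertex lies in some bag; for every edge, both endpoints lie together in some bag; and for every vertex, the bags containing it form a connected subtree. Here bags containing vertex 4 are not connected in the tree, so the decomposition is invalid.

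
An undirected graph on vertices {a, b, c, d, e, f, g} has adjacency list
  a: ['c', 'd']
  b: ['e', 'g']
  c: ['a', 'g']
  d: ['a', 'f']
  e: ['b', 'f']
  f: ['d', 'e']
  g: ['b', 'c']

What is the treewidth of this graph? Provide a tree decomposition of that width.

The largest bag has 3 vertices, giving width 2; this decomposition certifies tw(G) ≤ 2. The edges d–a–c–g–b–e–f–d form a cycle, so G is not a tree and its treewidth is at least 2. Combining the bounds, tw(G) = 2.

Treewidth 2.
One such decomposition:
Bags: B1 = {a, c, d}  B2 = {c, d, g}  B3 = {b, d, g}  B4 = {b, d, e}  B5 = {d, e, f}
Tree: B1–B2, B2–B3, B3–B4, B4–B5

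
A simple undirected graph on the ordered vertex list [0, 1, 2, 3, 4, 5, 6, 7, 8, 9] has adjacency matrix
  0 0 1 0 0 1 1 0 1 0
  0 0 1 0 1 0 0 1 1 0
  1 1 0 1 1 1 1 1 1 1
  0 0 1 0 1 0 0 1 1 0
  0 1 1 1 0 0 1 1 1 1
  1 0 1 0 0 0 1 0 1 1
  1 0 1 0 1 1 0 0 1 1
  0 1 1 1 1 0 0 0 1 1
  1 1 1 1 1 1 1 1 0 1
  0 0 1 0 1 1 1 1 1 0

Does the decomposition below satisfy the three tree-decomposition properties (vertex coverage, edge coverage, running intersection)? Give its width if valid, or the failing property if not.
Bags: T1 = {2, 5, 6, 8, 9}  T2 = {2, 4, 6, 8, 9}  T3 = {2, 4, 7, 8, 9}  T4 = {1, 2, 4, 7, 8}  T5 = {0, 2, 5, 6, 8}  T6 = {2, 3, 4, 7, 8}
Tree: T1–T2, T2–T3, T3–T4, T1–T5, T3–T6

Vertex coverage: the bags together contain {0, 1, 2, 3, 4, 5, 6, 7, 8, 9}, the full vertex set. Edge coverage: each edge of G has both endpoints in at least one bag. Running intersection: for every vertex, the bags containing it form a connected subtree. All three properties hold, so this is a valid tree decomposition of width max|bag| − 1 = 4, and hence tw(G) ≤ 4.

Yes; width 4.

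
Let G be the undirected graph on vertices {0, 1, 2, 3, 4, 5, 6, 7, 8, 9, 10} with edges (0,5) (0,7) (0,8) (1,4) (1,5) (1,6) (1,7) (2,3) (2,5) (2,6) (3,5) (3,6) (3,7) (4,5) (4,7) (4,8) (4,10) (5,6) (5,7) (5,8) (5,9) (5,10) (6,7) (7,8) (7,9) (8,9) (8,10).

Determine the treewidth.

3

A width-3 tree decomposition is:
Bags: B1 = {4, 5, 7, 8}  B2 = {1, 4, 5, 7}  B3 = {4, 5, 8, 10}  B4 = {1, 5, 6, 7}  B5 = {3, 5, 6, 7}  B6 = {2, 3, 5, 6}  B7 = {5, 7, 8, 9}  B8 = {0, 5, 7, 8}
Tree: B1–B2, B1–B3, B2–B4, B4–B5, B5–B6, B1–B7, B7–B8
Each bag holds 4 vertices, so the decomposition has width 3, which upper-bounds the treewidth. On the other hand G contains the 4-clique {2, 3, 5, 6}. A clique must lie in a single bag of any decomposition, so no decomposition can have width below 3. The upper and lower bounds meet at 3, so that is the treewidth.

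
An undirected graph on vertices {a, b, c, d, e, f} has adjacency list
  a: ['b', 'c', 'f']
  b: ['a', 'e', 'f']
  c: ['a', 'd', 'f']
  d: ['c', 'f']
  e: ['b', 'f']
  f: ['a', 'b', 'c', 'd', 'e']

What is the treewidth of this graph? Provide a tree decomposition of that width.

Treewidth 2.
One such decomposition:
Bags: B1 = {b, e, f}  B2 = {a, b, f}  B3 = {a, c, f}  B4 = {c, d, f}
Tree: B1–B2, B2–B3, B3–B4

The largest bag has 3 vertices, giving width 2; this decomposition certifies tw(G) ≤ 2. For the lower bound, the 3 vertices {c, d, f} are pairwise adjacent, and any tree decomposition puts a clique entirely inside one bag — forcing width ≥ 2. Therefore the treewidth is 2.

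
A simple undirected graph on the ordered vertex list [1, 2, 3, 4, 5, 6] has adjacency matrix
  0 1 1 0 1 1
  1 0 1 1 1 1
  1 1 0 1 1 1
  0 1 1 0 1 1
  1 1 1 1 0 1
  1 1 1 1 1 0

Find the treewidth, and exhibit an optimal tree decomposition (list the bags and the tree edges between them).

The largest bag has 5 vertices, giving width 4; this decomposition certifies tw(G) ≤ 4. For the lower bound, the 5 vertices {1, 2, 3, 5, 6} are pairwise adjacent, and any tree decomposition puts a clique entirely inside one bag — forcing width ≥ 4. Combining the bounds, tw(G) = 4.

Treewidth 4.
One optimal decomposition is:
Bags: B1 = {2, 3, 4, 5, 6}  B2 = {1, 2, 3, 5, 6}
Tree: B1–B2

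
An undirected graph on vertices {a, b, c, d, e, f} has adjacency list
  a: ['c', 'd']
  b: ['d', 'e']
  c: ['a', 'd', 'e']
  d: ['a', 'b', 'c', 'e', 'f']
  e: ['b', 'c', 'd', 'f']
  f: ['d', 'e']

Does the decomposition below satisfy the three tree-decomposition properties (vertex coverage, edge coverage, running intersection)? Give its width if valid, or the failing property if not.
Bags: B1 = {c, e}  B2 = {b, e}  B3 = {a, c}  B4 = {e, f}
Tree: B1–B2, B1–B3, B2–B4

No — vertex d appears in no bag.

A tree decomposition must satisfy three properties: every vertex lies in some bag; for every edge, both endpoints lie together in some bag; and for every vertex, the bags containing it form a connected subtree. Here vertex d appears in no bag, so the decomposition is invalid.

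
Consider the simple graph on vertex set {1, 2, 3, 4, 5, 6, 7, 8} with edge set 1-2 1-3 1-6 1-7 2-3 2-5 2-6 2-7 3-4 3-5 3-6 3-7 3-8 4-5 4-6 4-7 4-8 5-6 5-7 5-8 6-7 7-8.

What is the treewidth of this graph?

A width-4 tree decomposition is:
Bags: B1 = {3, 4, 5, 6, 7}  B2 = {2, 3, 5, 6, 7}  B3 = {1, 2, 3, 6, 7}  B4 = {3, 4, 5, 7, 8}
Tree: B1–B2, B2–B3, B1–B4
Each bag holds 5 vertices, so the decomposition has width 4, which upper-bounds the treewidth. Conversely, {1, 2, 3, 6, 7} is a clique of size 5, and the vertices of any clique must share a bag in every tree decomposition; so some bag has ≥ 5 vertices and tw(G) ≥ 4. Hence tw(G) = 4 exactly.

4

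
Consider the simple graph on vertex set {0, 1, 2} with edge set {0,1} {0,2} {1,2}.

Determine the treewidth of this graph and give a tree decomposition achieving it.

Treewidth 2.
One optimal decomposition is:
Bags: B1 = {0, 1, 2}
Tree: (single bag)

With just one bag of size 3, the width is 3 − 1 = 2, so tw(G) ≤ 2. For the lower bound, the 3 vertices {0, 1, 2} are pairwise adjacent, and any tree decomposition puts a clique entirely inside one bag — forcing width ≥ 2. Hence tw(G) = 2 exactly.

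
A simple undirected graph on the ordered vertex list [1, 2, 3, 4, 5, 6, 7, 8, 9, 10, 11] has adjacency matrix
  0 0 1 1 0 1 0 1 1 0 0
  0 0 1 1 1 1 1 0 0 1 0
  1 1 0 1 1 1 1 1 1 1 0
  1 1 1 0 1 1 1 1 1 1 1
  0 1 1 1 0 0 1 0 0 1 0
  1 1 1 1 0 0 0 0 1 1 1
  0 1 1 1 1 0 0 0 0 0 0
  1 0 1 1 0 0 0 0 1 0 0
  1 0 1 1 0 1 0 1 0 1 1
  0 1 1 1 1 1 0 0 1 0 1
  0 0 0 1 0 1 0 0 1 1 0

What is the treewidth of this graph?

4

A width-4 tree decomposition is:
Bags: B1 = {3, 4, 6, 9, 10}  B2 = {4, 6, 9, 10, 11}  B3 = {1, 3, 4, 6, 9}  B4 = {2, 3, 4, 6, 10}  B5 = {2, 3, 4, 5, 10}  B6 = {2, 3, 4, 5, 7}  B7 = {1, 3, 4, 8, 9}
Tree: B1–B2, B1–B3, B1–B4, B4–B5, B5–B6, B3–B7
Every bag has size at most 5, so the width is 5 − 1 = 4 and tw(G) ≤ 4. Conversely, {4, 6, 9, 10, 11} is a clique of size 5, and the vertices of any clique must share a bag in every tree decomposition; so some bag has ≥ 5 vertices and tw(G) ≥ 4. Therefore the treewidth is 4.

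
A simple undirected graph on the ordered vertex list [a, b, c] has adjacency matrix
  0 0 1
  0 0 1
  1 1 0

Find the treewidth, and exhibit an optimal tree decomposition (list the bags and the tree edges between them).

Each bag holds 2 vertices, so the decomposition has width 1, which upper-bounds the treewidth. G has an edge, so its treewidth is at least 1. Hence tw(G) = 1 exactly.

Treewidth 1.
One optimal decomposition is:
Bags: B1 = {a, c}  B2 = {b, c}
Tree: B1–B2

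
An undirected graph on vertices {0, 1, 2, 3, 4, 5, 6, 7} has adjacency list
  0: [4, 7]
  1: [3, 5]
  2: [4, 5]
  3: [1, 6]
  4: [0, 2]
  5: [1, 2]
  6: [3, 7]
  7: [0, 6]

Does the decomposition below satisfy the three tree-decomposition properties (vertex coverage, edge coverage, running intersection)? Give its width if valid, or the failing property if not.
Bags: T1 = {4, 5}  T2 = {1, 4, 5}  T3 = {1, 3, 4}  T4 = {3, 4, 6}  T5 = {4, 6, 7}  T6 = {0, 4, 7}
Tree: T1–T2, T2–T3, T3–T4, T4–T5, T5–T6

No — vertex 2 appears in no bag.

A tree decomposition must satisfy three properties: every vertex lies in some bag; for every edge, both endpoints lie together in some bag; and for every vertex, the bags containing it form a connected subtree. Here vertex 2 appears in no bag, so the decomposition is invalid.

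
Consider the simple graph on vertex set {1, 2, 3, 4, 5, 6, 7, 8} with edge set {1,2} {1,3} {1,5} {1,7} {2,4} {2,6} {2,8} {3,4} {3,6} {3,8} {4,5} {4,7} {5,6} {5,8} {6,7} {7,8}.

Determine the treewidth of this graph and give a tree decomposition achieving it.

Treewidth 4.
One optimal decomposition is:
Bags: B1 = {1, 2, 3, 5, 7}  B2 = {2, 3, 5, 6, 7}  B3 = {2, 3, 4, 5, 7}  B4 = {2, 3, 5, 7, 8}
Tree: B1–B2, B2–B3, B3–B4

Every bag has size at most 5, so the width is 5 − 1 = 4 and tw(G) ≤ 4. For the lower bound: the 5 vertex sets {1,3}, {5,6}, {2,4}, {7}, {8} are disjoint, each induces a connected subgraph, and every pair is joined by at least one edge of G. Contracting each set to a single vertex therefore yields K_{5} as a minor, and since treewidth is minor-monotone, tw(G) ≥ tw(K_{5}) = 4. Therefore the treewidth is 4.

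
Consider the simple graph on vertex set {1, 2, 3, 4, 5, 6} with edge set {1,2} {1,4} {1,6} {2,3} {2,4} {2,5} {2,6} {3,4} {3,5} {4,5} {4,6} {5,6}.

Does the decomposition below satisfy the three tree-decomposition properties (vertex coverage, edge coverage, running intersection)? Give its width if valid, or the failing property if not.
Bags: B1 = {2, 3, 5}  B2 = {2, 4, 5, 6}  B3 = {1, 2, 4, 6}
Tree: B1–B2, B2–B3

A tree decomposition must satisfy three properties: every vertex lies in some bag; for every edge, both endpoints lie together in some bag; and for every vertex, the bags containing it form a connected subtree. Here edge (4,3) lies in no bag, so the decomposition is invalid.

No — edge (4,3) lies in no bag.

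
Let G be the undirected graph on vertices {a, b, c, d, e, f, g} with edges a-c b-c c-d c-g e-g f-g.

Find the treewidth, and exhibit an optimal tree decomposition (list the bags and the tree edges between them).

The largest bag has 2 vertices, giving width 1; this decomposition certifies tw(G) ≤ 1. G has an edge, so its treewidth is at least 1. Combining the bounds, tw(G) = 1.

Treewidth 1.
One such decomposition:
Bags: B1 = {e, g}  B2 = {c, g}  B3 = {b, c}  B4 = {c, d}  B5 = {a, c}  B6 = {f, g}
Tree: B1–B2, B2–B3, B3–B4, B4–B5, B1–B6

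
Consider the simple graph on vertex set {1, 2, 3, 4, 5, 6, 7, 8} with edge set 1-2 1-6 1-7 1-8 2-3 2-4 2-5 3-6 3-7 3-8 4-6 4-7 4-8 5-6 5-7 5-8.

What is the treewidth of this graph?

A width-4 tree decomposition is:
Bags: B1 = {2, 5, 6, 7, 8}  B2 = {2, 3, 6, 7, 8}  B3 = {2, 4, 6, 7, 8}  B4 = {1, 2, 6, 7, 8}
Tree: B1–B2, B2–B3, B3–B4
Every bag has size at most 5, so the width is 5 − 1 = 4 and tw(G) ≤ 4. For the lower bound: the 5 vertex sets {5,6}, {3,8}, {4,7}, {2}, {1} are disjoint, each induces a connected subgraph, and every pair is joined by at least one edge of G. Contracting each set to a single vertex therefore yields K_{5} as a minor, and since treewidth is minor-monotone, tw(G) ≥ tw(K_{5}) = 4. The upper and lower bounds meet at 4, so that is the treewidth.

4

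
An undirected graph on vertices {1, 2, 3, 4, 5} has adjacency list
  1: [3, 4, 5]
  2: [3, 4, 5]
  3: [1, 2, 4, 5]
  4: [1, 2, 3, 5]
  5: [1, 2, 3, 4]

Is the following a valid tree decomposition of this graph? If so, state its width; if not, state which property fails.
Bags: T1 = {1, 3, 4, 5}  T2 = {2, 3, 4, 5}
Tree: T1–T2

Yes; width 3.

Every vertex of G appears in some bag (union = {1, 2, 3, 4, 5}); every edge is covered by a bag; and for each vertex v the set of bags containing v is connected in the bag tree. The decomposition is therefore valid. The largest bag has 4 vertices, so the width is 3.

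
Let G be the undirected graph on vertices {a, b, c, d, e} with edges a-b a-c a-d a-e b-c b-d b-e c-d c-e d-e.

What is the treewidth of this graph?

4

A width-4 tree decomposition is:
Bags: B1 = {a, b, c, d, e}
Tree: (single bag)
With just one bag of size 5, the width is 5 − 1 = 4, so tw(G) ≤ 4. For the lower bound, the 5 vertices {a, b, c, d, e} are pairwise adjacent, and any tree decomposition puts a clique entirely inside one bag — forcing width ≥ 4. The upper and lower bounds meet at 4, so that is the treewidth.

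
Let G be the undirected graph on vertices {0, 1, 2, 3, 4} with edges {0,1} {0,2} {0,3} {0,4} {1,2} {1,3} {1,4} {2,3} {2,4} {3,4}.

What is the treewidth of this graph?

A width-4 tree decomposition is:
Bags: B1 = {0, 1, 2, 3, 4}
Tree: (single bag)
A single bag containing all 5 vertices is trivially a valid decomposition of width 4. Conversely, {0, 1, 2, 3, 4} is a clique of size 5, and the vertices of any clique must share a bag in every tree decomposition; so some bag has ≥ 5 vertices and tw(G) ≥ 4. Therefore the treewidth is 4.

4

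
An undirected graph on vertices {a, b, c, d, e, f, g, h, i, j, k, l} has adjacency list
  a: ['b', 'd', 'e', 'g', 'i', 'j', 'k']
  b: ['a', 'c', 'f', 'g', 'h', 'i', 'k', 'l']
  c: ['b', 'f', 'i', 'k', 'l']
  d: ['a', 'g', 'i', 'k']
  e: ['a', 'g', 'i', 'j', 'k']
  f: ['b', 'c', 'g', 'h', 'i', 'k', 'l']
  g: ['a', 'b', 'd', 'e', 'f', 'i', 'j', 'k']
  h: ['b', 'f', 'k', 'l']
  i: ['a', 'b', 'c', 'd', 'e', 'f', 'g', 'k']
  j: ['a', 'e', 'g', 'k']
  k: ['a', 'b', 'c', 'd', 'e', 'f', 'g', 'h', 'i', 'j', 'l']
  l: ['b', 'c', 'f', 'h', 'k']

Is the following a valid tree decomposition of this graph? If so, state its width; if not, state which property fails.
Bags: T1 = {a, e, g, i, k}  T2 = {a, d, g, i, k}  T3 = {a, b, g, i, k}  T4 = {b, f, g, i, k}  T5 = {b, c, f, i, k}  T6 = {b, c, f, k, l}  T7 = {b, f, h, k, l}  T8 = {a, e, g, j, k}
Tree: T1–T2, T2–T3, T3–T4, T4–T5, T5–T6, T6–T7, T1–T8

Yes; width 4.

Checking the three conditions: (i) the bags cover all of {a, b, c, d, e, f, g, h, i, j, k, l}; (ii) for each edge, some bag contains both endpoints; (iii) the bags containing any fixed vertex form a subtree. All hold, so the decomposition is valid with width 5 − 1 = 4.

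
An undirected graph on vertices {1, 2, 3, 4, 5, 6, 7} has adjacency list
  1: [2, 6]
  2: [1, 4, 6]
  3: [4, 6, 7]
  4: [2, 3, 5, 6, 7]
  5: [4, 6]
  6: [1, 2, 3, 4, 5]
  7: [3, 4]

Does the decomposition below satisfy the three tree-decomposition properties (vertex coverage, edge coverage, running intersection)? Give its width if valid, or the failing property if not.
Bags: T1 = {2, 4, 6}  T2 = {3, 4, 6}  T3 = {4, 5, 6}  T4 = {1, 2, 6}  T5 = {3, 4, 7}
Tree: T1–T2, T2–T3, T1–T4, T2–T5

Yes; width 2.

Every vertex of G appears in some bag (union = {1, 2, 3, 4, 5, 6, 7}); every edge is covered by a bag; and for each vertex v the set of bags containing v is connected in the bag tree. The decomposition is therefore valid. The largest bag has 3 vertices, so the width is 2.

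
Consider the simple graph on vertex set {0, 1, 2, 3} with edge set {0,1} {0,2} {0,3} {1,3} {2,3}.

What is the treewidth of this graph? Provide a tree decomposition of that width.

Treewidth 2.
One such decomposition:
Bags: B1 = {0, 2, 3}  B2 = {0, 1, 3}
Tree: B1–B2

Each bag holds 3 vertices, so the decomposition has width 2, which upper-bounds the treewidth. Conversely, {0, 1, 3} is a clique of size 3, and the vertices of any clique must share a bag in every tree decomposition; so some bag has ≥ 3 vertices and tw(G) ≥ 2. Combining the bounds, tw(G) = 2.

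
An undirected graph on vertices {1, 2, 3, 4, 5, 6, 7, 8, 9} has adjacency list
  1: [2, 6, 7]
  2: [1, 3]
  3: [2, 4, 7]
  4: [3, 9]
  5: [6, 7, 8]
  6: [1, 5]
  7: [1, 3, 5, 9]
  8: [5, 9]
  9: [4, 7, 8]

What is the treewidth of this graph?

3

A width-3 tree decomposition is:
Bags: B1 = {4, 5, 8, 9}  B2 = {4, 5, 7, 9}  B3 = {3, 4, 5, 7}  B4 = {3, 5, 6, 7}  B5 = {1, 3, 6, 7}  B6 = {1, 2, 3, 6}
Tree: B1–B2, B2–B3, B3–B4, B4–B5, B5–B6
Every bag has size at most 4, so the width is 4 − 1 = 3 and tw(G) ≤ 3. For the lower bound: the 4 vertex sets {4,8,9}, {5}, {7}, {1,2,3,6} are disjoint, each induces a connected subgraph, and every pair is joined by at least one edge of G. Contracting each set to a single vertex therefore yields K_{4} as a minor, and since treewidth is minor-monotone, tw(G) ≥ tw(K_{4}) = 3. Combining the bounds, tw(G) = 3.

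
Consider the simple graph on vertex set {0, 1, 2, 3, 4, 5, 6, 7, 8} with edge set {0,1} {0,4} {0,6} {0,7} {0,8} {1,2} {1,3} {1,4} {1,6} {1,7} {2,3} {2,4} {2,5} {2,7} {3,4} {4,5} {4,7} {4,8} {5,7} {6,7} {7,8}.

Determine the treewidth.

3

A width-3 tree decomposition is:
Bags: B1 = {1, 2, 4, 7}  B2 = {0, 1, 4, 7}  B3 = {0, 1, 6, 7}  B4 = {0, 4, 7, 8}  B5 = {2, 4, 5, 7}  B6 = {1, 2, 3, 4}
Tree: B1–B2, B2–B3, B2–B4, B1–B5, B1–B6
Each bag holds 4 vertices, so the decomposition has width 3, which upper-bounds the treewidth. On the other hand G contains the 4-clique {1, 2, 3, 4}. A clique must lie in a single bag of any decomposition, so no decomposition can have width below 3. The upper and lower bounds meet at 3, so that is the treewidth.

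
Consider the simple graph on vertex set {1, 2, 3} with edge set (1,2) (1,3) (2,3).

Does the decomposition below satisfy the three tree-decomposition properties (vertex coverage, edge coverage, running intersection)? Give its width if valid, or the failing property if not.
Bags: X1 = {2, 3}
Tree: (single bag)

A tree decomposition must satisfy three properties: every vertex lies in some bag; for every edge, both endpoints lie together in some bag; and for every vertex, the bags containing it form a connected subtree. Here vertex 1 appears in no bag, so the decomposition is invalid.

No — vertex 1 appears in no bag.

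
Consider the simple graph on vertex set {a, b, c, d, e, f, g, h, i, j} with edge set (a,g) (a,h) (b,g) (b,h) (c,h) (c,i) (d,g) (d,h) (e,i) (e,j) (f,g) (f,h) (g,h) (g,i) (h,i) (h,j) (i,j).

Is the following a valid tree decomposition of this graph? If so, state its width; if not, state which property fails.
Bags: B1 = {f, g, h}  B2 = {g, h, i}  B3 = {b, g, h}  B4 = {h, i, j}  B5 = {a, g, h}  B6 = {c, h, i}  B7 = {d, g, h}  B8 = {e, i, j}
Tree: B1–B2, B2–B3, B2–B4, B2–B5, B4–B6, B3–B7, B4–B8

Vertex coverage: the bags together contain {a, b, c, d, e, f, g, h, i, j}, the full vertex set. Edge coverage: each edge of G has both endpoints in at least one bag. Running intersection: for every vertex, the bags containing it form a connected subtree. All three properties hold, so this is a valid tree decomposition of width max|bag| − 1 = 2, and hence tw(G) ≤ 2.

Yes; width 2.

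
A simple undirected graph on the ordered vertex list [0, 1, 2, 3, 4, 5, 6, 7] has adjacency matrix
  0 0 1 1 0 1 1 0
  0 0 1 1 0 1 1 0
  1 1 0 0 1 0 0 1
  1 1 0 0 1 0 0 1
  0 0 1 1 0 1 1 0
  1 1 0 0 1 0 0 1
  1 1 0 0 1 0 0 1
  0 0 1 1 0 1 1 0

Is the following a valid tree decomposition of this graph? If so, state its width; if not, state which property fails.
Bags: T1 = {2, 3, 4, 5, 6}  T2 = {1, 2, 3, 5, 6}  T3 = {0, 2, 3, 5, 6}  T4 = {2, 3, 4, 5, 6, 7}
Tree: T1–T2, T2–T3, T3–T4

No — bags containing vertex 4 are not connected in the tree.

A tree decomposition must satisfy three properties: every vertex lies in some bag; for every edge, both endpoints lie together in some bag; and for every vertex, the bags containing it form a connected subtree. Here bags containing vertex 4 are not connected in the tree, so the decomposition is invalid.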